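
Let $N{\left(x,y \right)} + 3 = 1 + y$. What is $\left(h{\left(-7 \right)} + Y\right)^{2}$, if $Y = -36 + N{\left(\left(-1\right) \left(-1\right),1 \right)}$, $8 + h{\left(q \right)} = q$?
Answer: $2704$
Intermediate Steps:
$N{\left(x,y \right)} = -2 + y$ ($N{\left(x,y \right)} = -3 + \left(1 + y\right) = -2 + y$)
$h{\left(q \right)} = -8 + q$
$Y = -37$ ($Y = -36 + \left(-2 + 1\right) = -36 - 1 = -37$)
$\left(h{\left(-7 \right)} + Y\right)^{2} = \left(\left(-8 - 7\right) - 37\right)^{2} = \left(-15 - 37\right)^{2} = \left(-52\right)^{2} = 2704$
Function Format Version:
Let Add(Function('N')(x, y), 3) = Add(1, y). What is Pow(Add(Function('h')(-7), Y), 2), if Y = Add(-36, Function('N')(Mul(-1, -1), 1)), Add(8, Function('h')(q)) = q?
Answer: 2704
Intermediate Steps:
Function('N')(x, y) = Add(-2, y) (Function('N')(x, y) = Add(-3, Add(1, y)) = Add(-2, y))
Function('h')(q) = Add(-8, q)
Y = -37 (Y = Add(-36, Add(-2, 1)) = Add(-36, -1) = -37)
Pow(Add(Function('h')(-7), Y), 2) = Pow(Add(Add(-8, -7), -37), 2) = Pow(Add(-15, -37), 2) = Pow(-52, 2) = 2704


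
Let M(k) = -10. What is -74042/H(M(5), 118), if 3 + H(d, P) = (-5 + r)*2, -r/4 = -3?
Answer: -74042/11 ≈ -6731.1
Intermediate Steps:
r = 12 (r = -4*(-3) = 12)
H(d, P) = 11 (H(d, P) = -3 + (-5 + 12)*2 = -3 + 7*2 = -3 + 14 = 11)
-74042/H(M(5), 118) = -74042/11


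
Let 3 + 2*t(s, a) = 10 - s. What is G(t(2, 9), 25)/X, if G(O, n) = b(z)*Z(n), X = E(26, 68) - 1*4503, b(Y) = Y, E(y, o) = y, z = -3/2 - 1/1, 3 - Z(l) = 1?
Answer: 5/4477 ≈ 0.0011168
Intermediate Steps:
Z(l) = 2 (Z(l) = 3 - 1*1 = 3 - 1 = 2)
z = -5/2 (z = -3*½ - 1*1 = -3/2 - 1 = -5/2 ≈ -2.5000)
X = -4477 (X = 26 - 1*4503 = 26 - 4503 = -4477)
t(s, a) = 7/2 - s/2 (t(s, a) = -3/2 + (10 - s)/2 = -3/2 + (5 - s/2) = 7/2 - s/2)
G(O, n) = -5 (G(O, n) = -5/2*2 = -5)
G(t(2, 9), 25)/X = -5/(-4477) = -5*(-1/4477) = 5/4477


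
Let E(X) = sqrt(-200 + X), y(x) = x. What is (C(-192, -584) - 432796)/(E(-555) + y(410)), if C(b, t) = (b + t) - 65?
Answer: -35558234/33771 + 433637*I*sqrt(755)/168855 ≈ -1052.9 + 70.564*I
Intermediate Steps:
C(b, t) = -65 + b + t
(C(-192, -584) - 432796)/(E(-555) + y(410)) = ((-65 - 192 - 584) - 432796)/(sqrt(-200 - 555) + 410) = (-841 - 432796)/(sqrt(-755) + 410) = -433637/(I*sqrt(755) + 410) = -433637/(410 + I*sqrt(755))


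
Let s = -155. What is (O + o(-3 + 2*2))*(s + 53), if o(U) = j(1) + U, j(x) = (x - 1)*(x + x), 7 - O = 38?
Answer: 3060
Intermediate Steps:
O = -31 (O = 7 - 1*38 = 7 - 38 = -31)
j(x) = 2*x*(-1 + x) (j(x) = (-1 + x)*(2*x) = 2*x*(-1 + x))
o(U) = U (o(U) = 2*1*(-1 + 1) + U = 2*1*0 + U = 0 + U = U)
(O + o(-3 + 2*2))*(s + 53) = (-31 + (-3 + 2*2))*(-155 + 53) = (-31 + (-3 + 4))*(-102) = (-31 + 1)*(-102) = -30*(-102) = 3060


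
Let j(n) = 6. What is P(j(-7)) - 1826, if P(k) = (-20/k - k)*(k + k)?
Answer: -1938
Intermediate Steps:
P(k) = 2*k*(-k - 20/k) (P(k) = (-k - 20/k)*(2*k) = 2*k*(-k - 20/k))
P(j(-7)) - 1826 = (-40 - 2*6**2) - 1826 = (-40 - 2*36) - 1826 = (-40 - 72) - 1826 = -112 - 1826 = -1938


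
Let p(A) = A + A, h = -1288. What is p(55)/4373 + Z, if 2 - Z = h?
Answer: 5641280/4373 ≈ 1290.0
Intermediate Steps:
p(A) = 2*A
Z = 1290 (Z = 2 - 1*(-1288) = 2 + 1288 = 1290)
p(55)/4373 + Z = (2*55)/4373 + 1290 = 110*(1/4373) + 1290 = 110/4373 + 1290 = 5641280/4373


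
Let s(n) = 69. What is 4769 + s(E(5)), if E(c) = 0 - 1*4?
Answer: 4838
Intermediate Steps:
E(c) = -4 (E(c) = 0 - 4 = -4)
4769 + s(E(5)) = 4769 + 69 = 4838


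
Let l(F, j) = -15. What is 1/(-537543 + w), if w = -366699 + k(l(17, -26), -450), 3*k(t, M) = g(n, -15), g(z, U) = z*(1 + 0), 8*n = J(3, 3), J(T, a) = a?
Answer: -8/7233935 ≈ -1.1059e-6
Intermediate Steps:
n = 3/8 (n = (⅛)*3 = 3/8 ≈ 0.37500)
g(z, U) = z (g(z, U) = z*1 = z)
k(t, M) = ⅛ (k(t, M) = (⅓)*(3/8) = ⅛)
w = -2933591/8 (w = -366699 + ⅛ = -2933591/8 ≈ -3.6670e+5)
1/(-537543 + w) = 1/(-537543 - 2933591/8) = 1/(-7233935/8) = -8/7233935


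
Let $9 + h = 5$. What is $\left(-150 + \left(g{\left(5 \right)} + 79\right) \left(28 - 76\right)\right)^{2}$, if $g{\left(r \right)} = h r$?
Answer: $8892324$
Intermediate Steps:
$h = -4$ ($h = -9 + 5 = -4$)
$g{\left(r \right)} = - 4 r$
$\left(-150 + \left(g{\left(5 \right)} + 79\right) \left(28 - 76\right)\right)^{2} = \left(-150 + \left(\left(-4\right) 5 + 79\right) \left(28 - 76\right)\right)^{2} = \left(-150 + \left(-20 + 79\right) \left(-48\right)\right)^{2} = \left(-150 + 59 \left(-48\right)\right)^{2} = \left(-150 - 2832\right)^{2} = \left(-2982\right)^{2} = 8892324$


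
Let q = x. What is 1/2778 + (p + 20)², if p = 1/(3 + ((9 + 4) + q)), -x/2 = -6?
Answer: 437147861/1088976 ≈ 401.43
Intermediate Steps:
x = 12 (x = -2*(-6) = 12)
q = 12
p = 1/28 (p = 1/(3 + ((9 + 4) + 12)) = 1/(3 + (13 + 12)) = 1/(3 + 25) = 1/28 ≈ 0.035714)
1/2778 + (p + 20)² = 1/2778 + (1/28 + 20)² = 1/2778 + (561/28)² = 1/2778 + 314721/784 = 437147861/1088976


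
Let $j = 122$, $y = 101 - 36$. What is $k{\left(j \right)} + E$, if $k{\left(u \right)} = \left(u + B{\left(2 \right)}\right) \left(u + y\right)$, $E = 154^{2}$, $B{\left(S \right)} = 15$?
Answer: $49335$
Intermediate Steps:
$y = 65$
$E = 23716$
$k{\left(u \right)} = \left(15 + u\right) \left(65 + u\right)$ ($k{\left(u \right)} = \left(u + 15\right) \left(u + 65\right) = \left(15 + u\right) \left(65 + u\right)$)
$k{\left(j \right)} + E = \left(975 + 122^{2} + 80 \cdot 122\right) + 23716 = \left(975 + 14884 + 9760\right) + 23716 = 25619 + 23716 = 49335$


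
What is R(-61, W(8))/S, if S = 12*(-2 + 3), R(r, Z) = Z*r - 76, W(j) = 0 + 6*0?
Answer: -19/3 ≈ -6.3333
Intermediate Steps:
W(j) = 0 (W(j) = 0 + 0 = 0)
R(r, Z) = -76 + Z*r
S = 12 (S = 12*1 = 12)
R(-61, W(8))/S = (-76 + 0*(-61))/12 = (-76 + 0)*(1/12) = -76*1/12 = -19/3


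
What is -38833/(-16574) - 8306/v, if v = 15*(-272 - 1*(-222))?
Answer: 83394197/6215250 ≈ 13.418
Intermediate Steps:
v = -750 (v = 15*(-272 + 222) = 15*(-50) = -750)
-38833/(-16574) - 8306/v = -38833/(-16574) - 8306/(-750) = -38833*(-1/16574) - 8306*(-1/750) = 38833/16574 + 4153/375 = 83394197/6215250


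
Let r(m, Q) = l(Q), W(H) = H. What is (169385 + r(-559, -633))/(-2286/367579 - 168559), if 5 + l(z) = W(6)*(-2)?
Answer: -62256120072/61958750947 ≈ -1.0048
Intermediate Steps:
l(z) = -17 (l(z) = -5 + 6*(-2) = -5 - 12 = -17)
r(m, Q) = -17
(169385 + r(-559, -633))/(-2286/367579 - 168559) = (169385 - 17)/(-2286/367579 - 168559) = 169368/(-2286*1/367579 - 168559) = 169368/(-2286/367579 - 168559) = 169368/(-61958750947/367579) = 169368*(-367579/61958750947) = -62256120072/61958750947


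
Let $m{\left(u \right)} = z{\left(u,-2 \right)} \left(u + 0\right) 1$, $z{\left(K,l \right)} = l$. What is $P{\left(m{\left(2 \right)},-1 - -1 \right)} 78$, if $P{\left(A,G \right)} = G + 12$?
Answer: $936$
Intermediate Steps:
$m{\left(u \right)} = - 2 u$ ($m{\left(u \right)} = - 2 \left(u + 0\right) 1 = - 2 u 1 = - 2 u$)
$P{\left(A,G \right)} = 12 + G$
$P{\left(m{\left(2 \right)},-1 - -1 \right)} 78 = \left(12 - 0\right) 78 = \left(12 + \left(-1 + 1\right)\right) 78 = \left(12 + 0\right) 78 = 12 \cdot 78 = 936$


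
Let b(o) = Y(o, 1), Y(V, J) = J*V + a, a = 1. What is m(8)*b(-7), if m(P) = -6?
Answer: 36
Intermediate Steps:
Y(V, J) = 1 + J*V (Y(V, J) = J*V + 1 = 1 + J*V)
b(o) = 1 + o (b(o) = 1 + 1*o = 1 + o)
m(8)*b(-7) = -6*(1 - 7) = -6*(-6) = 36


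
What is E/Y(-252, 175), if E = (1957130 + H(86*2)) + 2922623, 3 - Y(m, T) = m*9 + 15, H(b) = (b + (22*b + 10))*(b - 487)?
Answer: 3630463/2256 ≈ 1609.2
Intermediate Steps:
H(b) = (-487 + b)*(10 + 23*b) (H(b) = (b + (10 + 22*b))*(-487 + b) = (10 + 23*b)*(-487 + b) = (-487 + b)*(10 + 23*b))
Y(m, T) = -12 - 9*m (Y(m, T) = 3 - (m*9 + 15) = 3 - (9*m + 15) = 3 - (15 + 9*m) = 3 + (-15 - 9*m) = -12 - 9*m)
E = 3630463 (E = (1957130 + (-4870 - 962426*2 + 23*(86*2)**2)) + 2922623 = (1957130 + (-4870 - 11191*172 + 23*172**2)) + 2922623 = (1957130 + (-4870 - 1924852 + 23*29584)) + 2922623 = (1957130 + (-4870 - 1924852 + 680432)) + 2922623 = (1957130 - 1249290) + 2922623 = 707840 + 2922623 = 3630463)
E/Y(-252, 175) = 3630463/(-12 - 9*(-252)) = 3630463/(-12 + 2268) = 3630463/2256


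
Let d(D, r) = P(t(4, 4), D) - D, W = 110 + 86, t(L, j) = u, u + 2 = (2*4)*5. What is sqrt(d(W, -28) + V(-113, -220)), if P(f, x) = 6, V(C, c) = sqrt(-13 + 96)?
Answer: sqrt(-190 + sqrt(83)) ≈ 13.45*I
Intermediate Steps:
V(C, c) = sqrt(83)
u = 38 (u = -2 + (2*4)*5 = -2 + 8*5 = -2 + 40 = 38)
t(L, j) = 38
W = 196
d(D, r) = 6 - D
sqrt(d(W, -28) + V(-113, -220)) = sqrt((6 - 1*196) + sqrt(83)) = sqrt((6 - 196) + sqrt(83)) = sqrt(-190 + sqrt(83))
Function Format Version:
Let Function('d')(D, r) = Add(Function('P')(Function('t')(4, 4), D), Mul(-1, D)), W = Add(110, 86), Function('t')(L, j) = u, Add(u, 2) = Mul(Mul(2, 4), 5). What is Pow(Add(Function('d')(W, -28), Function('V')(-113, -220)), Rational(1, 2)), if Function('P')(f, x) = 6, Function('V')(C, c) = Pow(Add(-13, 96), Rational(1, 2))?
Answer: Pow(Add(-190, Pow(83, Rational(1, 2))), Rational(1, 2)) ≈ Mul(13.450, I)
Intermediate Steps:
Function('V')(C, c) = Pow(83, Rational(1, 2))
u = 38 (u = Add(-2, Mul(Mul(2, 4), 5)) = Add(-2, Mul(8, 5)) = Add(-2, 40) = 38)
Function('t')(L, j) = 38
W = 196
Function('d')(D, r) = Add(6, Mul(-1, D))
Pow(Add(Function('d')(W, -28), Function('V')(-113, -220)), Rational(1, 2)) = Pow(Add(Add(6, Mul(-1, 196)), Pow(83, Rational(1, 2))), Rational(1, 2)) = Pow(Add(Add(6, -196), Pow(83, Rational(1, 2))), Rational(1, 2)) = Pow(Add(-190, Pow(83, Rational(1, 2))), Rational(1, 2))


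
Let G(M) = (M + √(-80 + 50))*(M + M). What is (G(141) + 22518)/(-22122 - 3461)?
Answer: -62280/25583 - 282*I*√30/25583 ≈ -2.4344 - 0.060375*I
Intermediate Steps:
G(M) = 2*M*(M + I*√30) (G(M) = (M + √(-30))*(2*M) = (M + I*√30)*(2*M) = 2*M*(M + I*√30))
(G(141) + 22518)/(-22122 - 3461) = (2*141*(141 + I*√30) + 22518)/(-22122 - 3461) = ((39762 + 282*I*√30) + 22518)/(-25583) = (62280 + 282*I*√30)*(-1/25583) = -62280/25583 - 282*I*√30/25583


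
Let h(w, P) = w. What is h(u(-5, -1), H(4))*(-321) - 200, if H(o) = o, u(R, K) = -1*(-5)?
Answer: -1805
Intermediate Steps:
u(R, K) = 5
h(u(-5, -1), H(4))*(-321) - 200 = 5*(-321) - 200 = -1605 - 200 = -1805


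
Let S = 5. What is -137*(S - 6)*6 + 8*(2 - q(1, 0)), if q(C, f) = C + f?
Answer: 830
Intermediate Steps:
-137*(S - 6)*6 + 8*(2 - q(1, 0)) = -137*(5 - 6)*6 + 8*(2 - (1 + 0)) = -(-137)*6 + 8*(2 - 1*1) = -137*(-6) + 8*(2 - 1) = 822 + 8*1 = 822 + 8 = 830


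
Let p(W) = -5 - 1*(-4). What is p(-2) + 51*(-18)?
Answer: -919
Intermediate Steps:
p(W) = -1 (p(W) = -5 + 4 = -1)
p(-2) + 51*(-18) = -1 + 51*(-18) = -1 - 918 = -919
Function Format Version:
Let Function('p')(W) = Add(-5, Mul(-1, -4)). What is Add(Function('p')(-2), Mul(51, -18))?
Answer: -919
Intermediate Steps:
Function('p')(W) = -1 (Function('p')(W) = Add(-5, 4) = -1)
Add(Function('p')(-2), Mul(51, -18)) = Add(-1, Mul(51, -18)) = Add(-1, -918) = -919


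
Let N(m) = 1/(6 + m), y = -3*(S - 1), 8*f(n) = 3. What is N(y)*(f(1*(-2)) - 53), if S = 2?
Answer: -421/24 ≈ -17.542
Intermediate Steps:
f(n) = 3/8 (f(n) = (1/8)*3 = 3/8)
y = -3 (y = -3*(2 - 1) = -3*1 = -3)
N(y)*(f(1*(-2)) - 53) = (3/8 - 53)/(6 - 3) = -421/8/3 = (1/3)*(-421/8) = -421/24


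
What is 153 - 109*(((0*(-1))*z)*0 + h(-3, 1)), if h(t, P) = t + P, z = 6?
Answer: 371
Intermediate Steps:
h(t, P) = P + t
153 - 109*(((0*(-1))*z)*0 + h(-3, 1)) = 153 - 109*(((0*(-1))*6)*0 + (1 - 3)) = 153 - 109*((0*6)*0 - 2) = 153 - 109*(0*0 - 2) = 153 - 109*(0 - 2) = 153 - 109*(-2) = 153 + 218 = 371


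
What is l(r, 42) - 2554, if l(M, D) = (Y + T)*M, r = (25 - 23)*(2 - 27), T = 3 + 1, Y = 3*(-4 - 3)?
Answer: -1704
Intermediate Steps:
Y = -21 (Y = 3*(-7) = -21)
T = 4
r = -50 (r = 2*(-25) = -50)
l(M, D) = -17*M (l(M, D) = (-21 + 4)*M = -17*M)
l(r, 42) - 2554 = -17*(-50) - 2554 = 850 - 2554 = -1704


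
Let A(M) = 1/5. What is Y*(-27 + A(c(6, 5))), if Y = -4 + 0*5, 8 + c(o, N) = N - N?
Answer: 536/5 ≈ 107.20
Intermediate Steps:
c(o, N) = -8 (c(o, N) = -8 + (N - N) = -8 + 0 = -8)
A(M) = ⅕
Y = -4 (Y = -4 + 0 = -4)
Y*(-27 + A(c(6, 5))) = -4*(-27 + ⅕) = -4*(-134/5) = 536/5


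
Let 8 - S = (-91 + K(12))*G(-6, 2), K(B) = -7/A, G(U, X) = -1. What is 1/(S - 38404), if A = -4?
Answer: -4/153941 ≈ -2.5984e-5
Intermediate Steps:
K(B) = 7/4 (K(B) = -7/(-4) = -7*(-¼) = 7/4)
S = -325/4 (S = 8 - (-91 + 7/4)*(-1) = 8 - (-357)*(-1)/4 = 8 - 1*357/4 = 8 - 357/4 = -325/4 ≈ -81.250)
1/(S - 38404) = 1/(-325/4 - 38404) = 1/(-153941/4) = -4/153941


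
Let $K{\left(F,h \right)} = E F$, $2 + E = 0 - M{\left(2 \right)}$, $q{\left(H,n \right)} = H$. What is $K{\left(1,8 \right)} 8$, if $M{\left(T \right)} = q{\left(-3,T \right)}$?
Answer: $8$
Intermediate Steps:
$M{\left(T \right)} = -3$
$E = 1$ ($E = -2 + \left(0 - -3\right) = -2 + \left(0 + 3\right) = -2 + 3 = 1$)
$K{\left(F,h \right)} = F$ ($K{\left(F,h \right)} = 1 F = F$)
$K{\left(1,8 \right)} 8 = 1 \cdot 8 = 8$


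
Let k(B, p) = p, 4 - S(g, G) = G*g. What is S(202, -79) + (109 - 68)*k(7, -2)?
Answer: 15880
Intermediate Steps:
S(g, G) = 4 - G*g
S(202, -79) + (109 - 68)*k(7, -2) = (4 - 1*(-79)*202) + (109 - 68)*(-2) = (4 + 15958) + 41*(-2) = 15962 - 82 = 15880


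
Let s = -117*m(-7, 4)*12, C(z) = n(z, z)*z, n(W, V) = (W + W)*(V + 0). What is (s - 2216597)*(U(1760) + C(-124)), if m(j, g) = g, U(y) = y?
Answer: 8469938182944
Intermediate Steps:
n(W, V) = 2*V*W (n(W, V) = (2*W)*V = 2*V*W)
C(z) = 2*z³ (C(z) = (2*z*z)*z = (2*z²)*z = 2*z³)
s = -5616 (s = -117*4*12 = -468*12 = -5616)
(s - 2216597)*(U(1760) + C(-124)) = (-5616 - 2216597)*(1760 + 2*(-124)³) = -2222213*(1760 + 2*(-1906624)) = -2222213*(1760 - 3813248) = -2222213*(-3811488) = 8469938182944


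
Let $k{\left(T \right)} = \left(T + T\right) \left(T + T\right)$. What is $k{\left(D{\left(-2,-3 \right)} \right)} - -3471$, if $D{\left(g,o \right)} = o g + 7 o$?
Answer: $4371$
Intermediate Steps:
$D{\left(g,o \right)} = 7 o + g o$ ($D{\left(g,o \right)} = g o + 7 o = 7 o + g o$)
$k{\left(T \right)} = 4 T^{2}$ ($k{\left(T \right)} = 2 T 2 T = 4 T^{2}$)
$k{\left(D{\left(-2,-3 \right)} \right)} - -3471 = 4 \left(- 3 \left(7 - 2\right)\right)^{2} - -3471 = 4 \left(\left(-3\right) 5\right)^{2} + 3471 = 4 \left(-15\right)^{2} + 3471 = 4 \cdot 225 + 3471 = 900 + 3471 = 4371$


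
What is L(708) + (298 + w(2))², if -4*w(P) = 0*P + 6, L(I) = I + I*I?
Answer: 2359537/4 ≈ 5.8988e+5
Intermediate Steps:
L(I) = I + I²
w(P) = -3/2 (w(P) = -(0*P + 6)/4 = -(0 + 6)/4 = -¼*6 = -3/2)
L(708) + (298 + w(2))² = 708*(1 + 708) + (298 - 3/2)² = 708*709 + (593/2)² = 501972 + 351649/4 = 2359537/4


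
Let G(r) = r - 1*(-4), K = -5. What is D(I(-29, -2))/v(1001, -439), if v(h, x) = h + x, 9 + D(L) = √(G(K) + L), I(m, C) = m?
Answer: -9/562 + I*√30/562 ≈ -0.016014 + 0.009746*I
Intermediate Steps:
G(r) = 4 + r (G(r) = r + 4 = 4 + r)
D(L) = -9 + √(-1 + L) (D(L) = -9 + √((4 - 5) + L) = -9 + √(-1 + L))
D(I(-29, -2))/v(1001, -439) = (-9 + √(-1 - 29))/(1001 - 439) = (-9 + √(-30))/562 = (-9 + I*√30)*(1/562) = -9/562 + I*√30/562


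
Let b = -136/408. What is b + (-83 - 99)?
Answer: -547/3 ≈ -182.33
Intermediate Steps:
b = -1/3 (b = -136*1/408 = -1/3 ≈ -0.33333)
b + (-83 - 99) = -1/3 + (-83 - 99) = -1/3 - 182 = -547/3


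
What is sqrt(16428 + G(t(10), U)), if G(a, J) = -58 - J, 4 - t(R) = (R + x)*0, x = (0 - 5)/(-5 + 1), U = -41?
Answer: sqrt(16411) ≈ 128.11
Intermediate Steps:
x = 5/4 (x = -5/(-4) = -5*(-1/4) = 5/4 ≈ 1.2500)
t(R) = 4 (t(R) = 4 - (R + 5/4)*0 = 4 - (5/4 + R)*0 = 4 - 1*0 = 4 + 0 = 4)
sqrt(16428 + G(t(10), U)) = sqrt(16428 + (-58 - 1*(-41))) = sqrt(16428 + (-58 + 41)) = sqrt(16428 - 17) = sqrt(16411)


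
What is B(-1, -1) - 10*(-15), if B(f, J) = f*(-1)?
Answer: 151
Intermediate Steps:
B(f, J) = -f
B(-1, -1) - 10*(-15) = -1*(-1) - 10*(-15) = 1 + 150 = 151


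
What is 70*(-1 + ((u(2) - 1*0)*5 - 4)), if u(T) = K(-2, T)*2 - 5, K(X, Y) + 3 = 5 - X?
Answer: 700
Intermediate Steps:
K(X, Y) = 2 - X (K(X, Y) = -3 + (5 - X) = 2 - X)
u(T) = 3 (u(T) = (2 - 1*(-2))*2 - 5 = (2 + 2)*2 - 5 = 4*2 - 5 = 8 - 5 = 3)
70*(-1 + ((u(2) - 1*0)*5 - 4)) = 70*(-1 + ((3 - 1*0)*5 - 4)) = 70*(-1 + ((3 + 0)*5 - 4)) = 70*(-1 + (3*5 - 4)) = 70*(-1 + (15 - 4)) = 70*(-1 + 11) = 70*10 = 700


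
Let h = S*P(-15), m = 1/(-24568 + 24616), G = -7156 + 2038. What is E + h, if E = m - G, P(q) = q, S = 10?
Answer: 238465/48 ≈ 4968.0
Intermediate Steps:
G = -5118
m = 1/48 ≈ 0.020833
h = -150 (h = 10*(-15) = -150)
E = 245665/48 (E = 1/48 - 1*(-5118) = 1/48 + 5118 = 245665/48 ≈ 5118.0)
E + h = 245665/48 - 150 = 238465/48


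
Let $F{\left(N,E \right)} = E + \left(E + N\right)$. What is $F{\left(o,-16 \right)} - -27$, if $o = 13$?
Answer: $8$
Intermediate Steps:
$F{\left(N,E \right)} = N + 2 E$
$F{\left(o,-16 \right)} - -27 = \left(13 + 2 \left(-16\right)\right) - -27 = \left(13 - 32\right) + 27 = -19 + 27 = 8$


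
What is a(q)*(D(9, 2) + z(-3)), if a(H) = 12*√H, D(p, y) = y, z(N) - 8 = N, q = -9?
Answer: 252*I ≈ 252.0*I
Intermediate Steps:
z(N) = 8 + N
a(q)*(D(9, 2) + z(-3)) = (12*√(-9))*(2 + (8 - 3)) = (12*(3*I))*(2 + 5) = (36*I)*7 = 252*I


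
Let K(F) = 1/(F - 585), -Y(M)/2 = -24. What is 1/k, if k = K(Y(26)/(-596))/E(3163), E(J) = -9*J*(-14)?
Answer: -34743347226/149 ≈ -2.3318e+8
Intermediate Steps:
Y(M) = 48 (Y(M) = -2*(-24) = 48)
E(J) = 126*J
K(F) = 1/(-585 + F)
k = -149/34743347226 (k = 1/((-585 + 48/(-596))*((126*3163))) = 1/((-585 + 48*(-1/596))*398538) = (1/398538)/(-585 - 12/149) = (1/398538)/(-87177/149) = -149/87177*1/398538 = -149/34743347226 ≈ -4.2886e-9)
1/k = 1/(-149/34743347226) = -34743347226/149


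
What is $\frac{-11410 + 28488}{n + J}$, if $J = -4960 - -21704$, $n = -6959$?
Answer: $\frac{17078}{9785} \approx 1.7453$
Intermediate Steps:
$J = 16744$ ($J = -4960 + 21704 = 16744$)
$\frac{-11410 + 28488}{n + J} = \frac{-11410 + 28488}{-6959 + 16744} = \frac{17078}{9785}$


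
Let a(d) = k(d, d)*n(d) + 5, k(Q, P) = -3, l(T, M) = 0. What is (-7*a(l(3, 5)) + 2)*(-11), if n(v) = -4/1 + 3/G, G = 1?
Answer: 594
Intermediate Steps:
n(v) = -1 (n(v) = -4/1 + 3/1 = -4*1 + 3*1 = -4 + 3 = -1)
a(d) = 8 (a(d) = -3*(-1) + 5 = 3 + 5 = 8)
(-7*a(l(3, 5)) + 2)*(-11) = (-7*8 + 2)*(-11) = (-56 + 2)*(-11) = -54*(-11) = 594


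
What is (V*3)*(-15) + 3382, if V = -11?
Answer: 3877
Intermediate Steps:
(V*3)*(-15) + 3382 = -11*3*(-15) + 3382 = -33*(-15) + 3382 = 495 + 3382 = 3877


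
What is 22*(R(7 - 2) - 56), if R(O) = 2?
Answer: -1188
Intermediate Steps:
22*(R(7 - 2) - 56) = 22*(2 - 56) = 22*(-54) = -1188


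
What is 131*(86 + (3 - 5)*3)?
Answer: 10480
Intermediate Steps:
131*(86 + (3 - 5)*3) = 131*(86 - 2*3) = 131*(86 - 6) = 131*80 = 10480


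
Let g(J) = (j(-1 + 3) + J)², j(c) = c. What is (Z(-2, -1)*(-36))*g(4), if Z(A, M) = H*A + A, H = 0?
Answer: 2592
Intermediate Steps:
Z(A, M) = A (Z(A, M) = 0*A + A = 0 + A = A)
g(J) = (2 + J)² (g(J) = ((-1 + 3) + J)² = (2 + J)²)
(Z(-2, -1)*(-36))*g(4) = (-2*(-36))*(2 + 4)² = 72*6² = 72*36 = 2592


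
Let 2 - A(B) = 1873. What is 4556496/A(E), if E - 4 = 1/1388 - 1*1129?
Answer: -4556496/1871 ≈ -2435.3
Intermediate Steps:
E = -1561499/1388 (E = 4 + (1/1388 - 1*1129) = 4 + (1/1388 - 1129) = 4 - 1567051/1388 = -1561499/1388 ≈ -1125.0)
A(B) = -1871 (A(B) = 2 - 1*1873 = 2 - 1873 = -1871)
4556496/A(E) = 4556496/(-1871) = 4556496*(-1/1871) = -4556496/1871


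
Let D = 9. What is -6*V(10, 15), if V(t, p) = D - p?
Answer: 36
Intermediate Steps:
V(t, p) = 9 - p
-6*V(10, 15) = -6*(9 - 1*15) = -6*(9 - 15) = -6*(-6) = 36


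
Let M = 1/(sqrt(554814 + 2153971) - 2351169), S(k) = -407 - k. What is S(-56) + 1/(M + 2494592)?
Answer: -12074624882705633467964340896/34400640730757038394547969 + 43*sqrt(1465)/34400640730757038394547969 ≈ -351.00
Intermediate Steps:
M = 1/(-2351169 + 43*sqrt(1465)) (M = 1/(sqrt(2708785) - 2351169) = 1/(43*sqrt(1465) - 2351169) = 1/(-2351169 + 43*sqrt(1465)) ≈ -4.2562e-7)
S(-56) + 1/(M + 2494592) = (-407 - 1*(-56)) + 1/((-2351169/5527992957776 - 43*sqrt(1465)/5527992957776) + 2494592) = (-407 + 56) + 1/(13790087008521996223/5527992957776 - 43*sqrt(1465)/5527992957776) = -351 + 1/(13790087008521996223/5527992957776 - 43*sqrt(1465)/5527992957776)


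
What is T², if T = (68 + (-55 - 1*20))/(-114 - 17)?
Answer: 49/17161 ≈ 0.0028553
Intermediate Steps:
T = 7/131 (T = (68 + (-55 - 20))/(-131) = (68 - 75)*(-1/131) = -7*(-1/131) = 7/131 ≈ 0.053435)
T² = (7/131)² = 49/17161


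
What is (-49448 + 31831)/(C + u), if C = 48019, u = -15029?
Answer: -17617/32990 ≈ -0.53401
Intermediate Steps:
(-49448 + 31831)/(C + u) = (-49448 + 31831)/(48019 - 15029) = -17617/32990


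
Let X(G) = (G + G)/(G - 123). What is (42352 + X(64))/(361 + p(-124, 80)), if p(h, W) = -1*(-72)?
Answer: 2498640/25547 ≈ 97.806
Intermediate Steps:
p(h, W) = 72
X(G) = 2*G/(-123 + G) (X(G) = (2*G)/(-123 + G) = 2*G/(-123 + G))
(42352 + X(64))/(361 + p(-124, 80)) = (42352 + 2*64/(-123 + 64))/(361 + 72) = (42352 + 2*64/(-59))/433 = (42352 + 2*64*(-1/59))*(1/433) = (42352 - 128/59)*(1/433) = (2498640/59)*(1/433) = 2498640/25547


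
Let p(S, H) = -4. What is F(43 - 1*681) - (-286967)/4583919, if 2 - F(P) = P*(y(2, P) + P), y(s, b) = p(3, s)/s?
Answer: -1871696351275/4583919 ≈ -4.0832e+5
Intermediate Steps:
y(s, b) = -4/s
F(P) = 2 - P*(-2 + P) (F(P) = 2 - P*(-4/2 + P) = 2 - P*(-4*1/2 + P) = 2 - P*(-2 + P))
F(43 - 1*681) - (-286967)/4583919 = (2 - (43 - 1*681)**2 + 2*(43 - 1*681)) - (-286967)/4583919 = (2 - (43 - 681)**2 + 2*(43 - 681)) - (-286967)/4583919 = (2 - 1*(-638)**2 + 2*(-638)) - 1*(-286967/4583919) = (2 - 1*407044 - 1276) + 286967/4583919 = (2 - 407044 - 1276) + 286967/4583919 = -408318 + 286967/4583919 = -1871696351275/4583919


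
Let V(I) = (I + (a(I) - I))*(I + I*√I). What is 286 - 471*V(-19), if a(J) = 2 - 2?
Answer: 286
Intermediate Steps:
a(J) = 0
V(I) = 0 (V(I) = (I + (0 - I))*(I + I*√I) = (I - I)*(I + I^(3/2)) = 0*(I + I^(3/2)) = 0)
286 - 471*V(-19) = 286 - 471*0 = 286 + 0 = 286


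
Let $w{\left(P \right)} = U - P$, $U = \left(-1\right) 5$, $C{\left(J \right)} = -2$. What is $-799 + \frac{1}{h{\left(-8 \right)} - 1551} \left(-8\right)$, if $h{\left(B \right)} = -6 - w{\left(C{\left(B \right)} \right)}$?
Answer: $- \frac{620819}{777} \approx -799.0$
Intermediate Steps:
$U = -5$
$w{\left(P \right)} = -5 - P$
$h{\left(B \right)} = -3$ ($h{\left(B \right)} = -6 - \left(-5 - -2\right) = -6 - \left(-5 + 2\right) = -6 - -3 = -6 + 3 = -3$)
$-799 + \frac{1}{h{\left(-8 \right)} - 1551} \left(-8\right) = -799 + \frac{1}{-3 - 1551} \left(-8\right) = -799 + \frac{1}{-1554} \left(-8\right) = -799 - - \frac{4}{777} = -799 + \frac{4}{777} = - \frac{620819}{777}$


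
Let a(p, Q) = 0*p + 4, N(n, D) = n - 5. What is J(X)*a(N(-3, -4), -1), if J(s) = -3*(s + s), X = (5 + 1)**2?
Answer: -864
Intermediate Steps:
X = 36 (X = 6**2 = 36)
N(n, D) = -5 + n
a(p, Q) = 4 (a(p, Q) = 0 + 4 = 4)
J(s) = -6*s
J(X)*a(N(-3, -4), -1) = -6*36*4 = -216*4 = -864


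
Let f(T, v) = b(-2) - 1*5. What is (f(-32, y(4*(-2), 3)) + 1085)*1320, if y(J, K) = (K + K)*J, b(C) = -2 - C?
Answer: 1425600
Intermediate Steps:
y(J, K) = 2*J*K (y(J, K) = (2*K)*J = 2*J*K)
f(T, v) = -5 (f(T, v) = (-2 - 1*(-2)) - 1*5 = (-2 + 2) - 5 = 0 - 5 = -5)
(f(-32, y(4*(-2), 3)) + 1085)*1320 = (-5 + 1085)*1320 = 1080*1320 = 1425600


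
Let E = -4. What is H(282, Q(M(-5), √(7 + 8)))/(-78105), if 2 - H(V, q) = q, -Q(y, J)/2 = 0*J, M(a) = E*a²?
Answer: -2/78105 ≈ -2.5607e-5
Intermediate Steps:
M(a) = -4*a²
Q(y, J) = 0 (Q(y, J) = -0*J = -2*0 = 0)
H(V, q) = 2 - q
H(282, Q(M(-5), √(7 + 8)))/(-78105) = (2 - 1*0)/(-78105) = (2 + 0)*(-1/78105) = 2*(-1/78105) = -2/78105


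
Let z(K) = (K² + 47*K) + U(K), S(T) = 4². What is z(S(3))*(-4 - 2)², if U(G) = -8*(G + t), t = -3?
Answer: 32544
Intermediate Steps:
U(G) = 24 - 8*G (U(G) = -8*(G - 3) = -8*(-3 + G) = 24 - 8*G)
S(T) = 16
z(K) = 24 + K² + 39*K (z(K) = (K² + 47*K) + (24 - 8*K) = 24 + K² + 39*K)
z(S(3))*(-4 - 2)² = (24 + 16² + 39*16)*(-4 - 2)² = (24 + 256 + 624)*(-6)² = 904*36 = 32544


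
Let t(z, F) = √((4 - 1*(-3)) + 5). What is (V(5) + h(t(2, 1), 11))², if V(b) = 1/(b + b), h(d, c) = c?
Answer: 12321/100 ≈ 123.21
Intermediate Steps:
t(z, F) = 2*√3 (t(z, F) = √((4 + 3) + 5) = √(7 + 5) = √12 = 2*√3)
V(b) = 1/(2*b)
(V(5) + h(t(2, 1), 11))² = ((½)/5 + 11)² = ((½)*(⅕) + 11)² = (⅒ + 11)² = (111/10)² = 12321/100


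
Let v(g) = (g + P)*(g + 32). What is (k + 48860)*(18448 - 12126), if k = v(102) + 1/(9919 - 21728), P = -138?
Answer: 3287573539606/11809 ≈ 2.7840e+8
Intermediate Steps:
v(g) = (-138 + g)*(32 + g) (v(g) = (g - 138)*(g + 32) = (-138 + g)*(32 + g))
k = -56966617/11809 (k = (-4416 + 102² - 106*102) + 1/(9919 - 21728) = (-4416 + 10404 - 10812) + 1/(-11809) = -4824 - 1/11809 = -56966617/11809 ≈ -4824.0)
(k + 48860)*(18448 - 12126) = (-56966617/11809 + 48860)*(18448 - 12126) = (520021123/11809)*6322 = 3287573539606/11809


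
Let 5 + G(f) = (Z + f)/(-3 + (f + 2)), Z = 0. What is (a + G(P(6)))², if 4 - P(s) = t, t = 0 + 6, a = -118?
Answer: 134689/9 ≈ 14965.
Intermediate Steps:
t = 6
P(s) = -2 (P(s) = 4 - 1*6 = 4 - 6 = -2)
G(f) = -5 + f/(-1 + f) (G(f) = -5 + (0 + f)/(-3 + (f + 2)) = -5 + f/(-3 + (2 + f)) = -5 + f/(-1 + f))
(a + G(P(6)))² = (-118 + (5 - 4*(-2))/(-1 - 2))² = (-118 + (5 + 8)/(-3))² = (-118 - ⅓*13)² = (-118 - 13/3)² = (-367/3)² = 134689/9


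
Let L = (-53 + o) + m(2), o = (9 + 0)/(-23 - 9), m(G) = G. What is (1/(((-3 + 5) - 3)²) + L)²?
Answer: 2588881/1024 ≈ 2528.2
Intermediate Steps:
o = -9/32 (o = 9/(-32) = 9*(-1/32) = -9/32 ≈ -0.28125)
L = -1641/32 (L = (-53 - 9/32) + 2 = -1705/32 + 2 = -1641/32 ≈ -51.281)
(1/(((-3 + 5) - 3)²) + L)² = (1/(((-3 + 5) - 3)²) - 1641/32)² = (1/((2 - 3)²) - 1641/32)² = (1/((-1)²) - 1641/32)² = (1/1 - 1641/32)² = (1 - 1641/32)² = (-1609/32)² = 2588881/1024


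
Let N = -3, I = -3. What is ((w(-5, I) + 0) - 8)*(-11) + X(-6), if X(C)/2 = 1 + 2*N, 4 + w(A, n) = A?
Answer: 177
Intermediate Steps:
w(A, n) = -4 + A
X(C) = -10 (X(C) = 2*(1 + 2*(-3)) = 2*(1 - 6) = 2*(-5) = -10)
((w(-5, I) + 0) - 8)*(-11) + X(-6) = (((-4 - 5) + 0) - 8)*(-11) - 10 = ((-9 + 0) - 8)*(-11) - 10 = (-9 - 8)*(-11) - 10 = -17*(-11) - 10 = 187 - 10 = 177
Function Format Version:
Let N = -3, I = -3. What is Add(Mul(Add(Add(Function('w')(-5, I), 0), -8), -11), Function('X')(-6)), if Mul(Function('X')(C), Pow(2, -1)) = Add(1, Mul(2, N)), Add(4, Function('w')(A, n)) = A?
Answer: 177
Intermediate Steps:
Function('w')(A, n) = Add(-4, A)
Function('X')(C) = -10 (Function('X')(C) = Mul(2, Add(1, Mul(2, -3))) = Mul(2, Add(1, -6)) = Mul(2, -5) = -10)
Add(Mul(Add(Add(Function('w')(-5, I), 0), -8), -11), Function('X')(-6)) = Add(Mul(Add(Add(Add(-4, -5), 0), -8), -11), -10) = Add(Mul(Add(Add(-9, 0), -8), -11), -10) = Add(Mul(Add(-9, -8), -11), -10) = Add(Mul(-17, -11), -10) = Add(187, -10) = 177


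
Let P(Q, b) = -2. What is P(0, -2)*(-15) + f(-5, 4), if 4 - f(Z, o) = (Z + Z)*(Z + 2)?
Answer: 4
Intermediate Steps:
f(Z, o) = 4 - 2*Z*(2 + Z) (f(Z, o) = 4 - (Z + Z)*(Z + 2) = 4 - 2*Z*(2 + Z))
P(0, -2)*(-15) + f(-5, 4) = -2*(-15) + (4 - 4*(-5) - 2*(-5)²) = 30 + (4 + 20 - 2*25) = 30 + (4 + 20 - 50) = 30 - 26 = 4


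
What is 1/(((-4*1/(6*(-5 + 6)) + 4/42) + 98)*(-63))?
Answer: -1/6138 ≈ -0.00016292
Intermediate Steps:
1/(((-4*1/(6*(-5 + 6)) + 4/42) + 98)*(-63)) = 1/(((-4/(1*6) + 4*(1/42)) + 98)*(-63)) = 1/(((-4/6 + 2/21) + 98)*(-63)) = 1/(((-4*⅙ + 2/21) + 98)*(-63)) = 1/(((-⅔ + 2/21) + 98)*(-63)) = 1/((-4/7 + 98)*(-63)) = 1/((682/7)*(-63)) = 1/(-6138) = -1/6138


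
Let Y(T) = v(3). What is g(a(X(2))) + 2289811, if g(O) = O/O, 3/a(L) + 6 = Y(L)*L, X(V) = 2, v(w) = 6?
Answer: 2289812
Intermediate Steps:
Y(T) = 6
a(L) = 3/(-6 + 6*L)
g(O) = 1
g(a(X(2))) + 2289811 = 1 + 2289811 = 2289812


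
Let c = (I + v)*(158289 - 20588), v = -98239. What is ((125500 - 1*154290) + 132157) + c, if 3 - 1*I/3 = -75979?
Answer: 17860886974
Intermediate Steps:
I = 227946 (I = 9 - 3*(-75979) = 9 + 227937 = 227946)
c = 17860783607 (c = (227946 - 98239)*(158289 - 20588) = 129707*137701 = 17860783607)
((125500 - 1*154290) + 132157) + c = ((125500 - 1*154290) + 132157) + 17860783607 = ((125500 - 154290) + 132157) + 17860783607 = (-28790 + 132157) + 17860783607 = 103367 + 17860783607 = 17860886974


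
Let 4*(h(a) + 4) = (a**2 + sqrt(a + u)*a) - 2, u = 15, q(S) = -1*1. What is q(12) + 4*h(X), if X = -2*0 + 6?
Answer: 17 + 6*sqrt(21) ≈ 44.495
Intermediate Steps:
q(S) = -1
X = 6 (X = 0 + 6 = 6)
h(a) = -9/2 + a**2/4 + a*sqrt(15 + a)/4 (h(a) = -4 + ((a**2 + sqrt(a + 15)*a) - 2)/4 = -4 + ((a**2 + sqrt(15 + a)*a) - 2)/4 = -4 + ((a**2 + a*sqrt(15 + a)) - 2)/4 = -4 + (-2 + a**2 + a*sqrt(15 + a))/4 = -4 + (-1/2 + a**2/4 + a*sqrt(15 + a)/4) = -9/2 + a**2/4 + a*sqrt(15 + a)/4)
q(12) + 4*h(X) = -1 + 4*(-9/2 + (1/4)*6**2 + (1/4)*6*sqrt(15 + 6)) = -1 + 4*(-9/2 + (1/4)*36 + (1/4)*6*sqrt(21)) = -1 + 4*(-9/2 + 9 + 3*sqrt(21)/2) = -1 + 4*(9/2 + 3*sqrt(21)/2) = -1 + (18 + 6*sqrt(21)) = 17 + 6*sqrt(21)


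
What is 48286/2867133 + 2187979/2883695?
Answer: 6412468890977/8267937096435 ≈ 0.77558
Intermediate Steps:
48286/2867133 + 2187979/2883695 = 6412468890977/8267937096435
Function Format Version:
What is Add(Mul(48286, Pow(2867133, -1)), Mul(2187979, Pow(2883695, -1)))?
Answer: Rational(6412468890977, 8267937096435) ≈ 0.77558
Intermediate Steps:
Add(Mul(48286, Pow(2867133, -1)), Mul(2187979, Pow(2883695, -1))) = Add(Mul(48286, Rational(1, 2867133)), Mul(2187979, Rational(1, 2883695))) = Add(Rational(48286, 2867133), Rational(2187979, 2883695)) = Rational(6412468890977, 8267937096435)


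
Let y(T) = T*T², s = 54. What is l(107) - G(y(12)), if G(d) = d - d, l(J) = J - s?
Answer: 53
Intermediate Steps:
l(J) = -54 + J (l(J) = J - 1*54 = J - 54 = -54 + J)
y(T) = T³
G(d) = 0
l(107) - G(y(12)) = (-54 + 107) - 1*0 = 53 + 0 = 53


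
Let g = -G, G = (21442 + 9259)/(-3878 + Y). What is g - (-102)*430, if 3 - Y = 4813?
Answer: 381086381/8688 ≈ 43864.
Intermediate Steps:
Y = -4810 (Y = 3 - 1*4813 = 3 - 4813 = -4810)
G = -30701/8688 (G = (21442 + 9259)/(-3878 - 4810) = 30701/(-8688) = 30701*(-1/8688) = -30701/8688 ≈ -3.5337)
g = 30701/8688 (g = -1*(-30701/8688) = 30701/8688 ≈ 3.5337)
g - (-102)*430 = 30701/8688 - (-102)*430 = 30701/8688 - 1*(-43860) = 30701/8688 + 43860 = 381086381/8688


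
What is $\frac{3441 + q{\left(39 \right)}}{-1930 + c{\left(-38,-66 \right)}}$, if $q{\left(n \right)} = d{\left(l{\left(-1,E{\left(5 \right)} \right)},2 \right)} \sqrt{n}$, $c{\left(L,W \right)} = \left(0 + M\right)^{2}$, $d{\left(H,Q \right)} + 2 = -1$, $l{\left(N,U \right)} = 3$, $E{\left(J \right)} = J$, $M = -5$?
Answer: $- \frac{1147}{635} + \frac{\sqrt{39}}{635} \approx -1.7965$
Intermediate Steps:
$d{\left(H,Q \right)} = -3$ ($d{\left(H,Q \right)} = -2 - 1 = -3$)
$c{\left(L,W \right)} = 25$ ($c{\left(L,W \right)} = \left(0 - 5\right)^{2} = \left(-5\right)^{2} = 25$)
$q{\left(n \right)} = - 3 \sqrt{n}$
$\frac{3441 + q{\left(39 \right)}}{-1930 + c{\left(-38,-66 \right)}} = \frac{3441 - 3 \sqrt{39}}{-1930 + 25} = \frac{3441 - 3 \sqrt{39}}{-1905} = \left(3441 - 3 \sqrt{39}\right) \left(- \frac{1}{1905}\right) = - \frac{1147}{635} + \frac{\sqrt{39}}{635}$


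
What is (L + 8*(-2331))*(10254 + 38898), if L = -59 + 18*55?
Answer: -870825984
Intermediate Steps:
L = 931 (L = -59 + 990 = 931)
(L + 8*(-2331))*(10254 + 38898) = (931 + 8*(-2331))*(10254 + 38898) = (931 - 18648)*49152 = -17717*49152 = -870825984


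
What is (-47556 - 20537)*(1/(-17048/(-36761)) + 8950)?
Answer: -10392105869573/17048 ≈ -6.0958e+8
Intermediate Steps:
(-47556 - 20537)*(1/(-17048/(-36761)) + 8950) = -68093*(1/(-17048*(-1/36761)) + 8950) = -68093*(1/(17048/36761) + 8950) = -68093*(36761/17048 + 8950) = -68093*152616361/17048 = -10392105869573/17048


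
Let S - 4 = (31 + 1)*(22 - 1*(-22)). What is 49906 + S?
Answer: 51318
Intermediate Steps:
S = 1412 (S = 4 + (31 + 1)*(22 - 1*(-22)) = 4 + 32*(22 + 22) = 4 + 32*44 = 4 + 1408 = 1412)
49906 + S = 49906 + 1412 = 51318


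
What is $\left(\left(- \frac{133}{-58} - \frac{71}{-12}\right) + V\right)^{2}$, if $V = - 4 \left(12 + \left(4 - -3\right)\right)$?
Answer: $\frac{556535281}{121104} \approx 4595.5$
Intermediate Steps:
$V = -76$ ($V = - 4 \left(12 + \left(4 + 3\right)\right) = - 4 \left(12 + 7\right) = \left(-4\right) 19 = -76$)
$\left(\left(- \frac{133}{-58} - \frac{71}{-12}\right) + V\right)^{2} = \left(\left(- \frac{133}{-58} - \frac{71}{-12}\right) - 76\right)^{2} = \left(\left(\left(-133\right) \left(- \frac{1}{58}\right) - - \frac{71}{12}\right) - 76\right)^{2} = \left(\left(\frac{133}{58} + \frac{71}{12}\right) - 76\right)^{2} = \left(\frac{2857}{348} - 76\right)^{2} = \left(- \frac{23591}{348}\right)^{2} = \frac{556535281}{121104}$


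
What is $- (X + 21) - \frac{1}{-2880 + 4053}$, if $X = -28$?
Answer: $\frac{8210}{1173} \approx 6.9991$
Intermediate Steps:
$- (X + 21) - \frac{1}{-2880 + 4053} = - (-28 + 21) - \frac{1}{-2880 + 4053} = \left(-1\right) \left(-7\right) - \frac{1}{1173} = 7 - \frac{1}{1173} = \frac{8210}{1173}$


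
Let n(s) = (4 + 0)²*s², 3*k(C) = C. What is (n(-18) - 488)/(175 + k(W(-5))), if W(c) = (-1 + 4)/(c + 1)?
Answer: 18784/699 ≈ 26.873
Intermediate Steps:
W(c) = 3/(1 + c)
k(C) = C/3
n(s) = 16*s² (n(s) = 4²*s² = 16*s²)
(n(-18) - 488)/(175 + k(W(-5))) = (16*(-18)² - 488)/(175 + (3/(1 - 5))/3) = (16*324 - 488)/(175 + (3/(-4))/3) = (5184 - 488)/(175 + (3*(-¼))/3) = 4696/(175 + (⅓)*(-¾)) = 4696/(175 - ¼) = 4696/(699/4) = 4696*(4/699) = 18784/699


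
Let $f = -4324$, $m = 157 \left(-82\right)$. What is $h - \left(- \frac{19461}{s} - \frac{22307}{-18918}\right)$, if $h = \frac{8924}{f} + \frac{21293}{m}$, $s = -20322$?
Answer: $- \frac{37830717797285}{6461755633458} \approx -5.8546$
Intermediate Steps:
$m = -12874$
$h = - \frac{2249549}{605078}$ ($h = \frac{8924}{-4324} + \frac{21293}{-12874} = 8924 \left(- \frac{1}{4324}\right) + 21293 \left(- \frac{1}{12874}\right) = - \frac{97}{47} - \frac{21293}{12874} = - \frac{2249549}{605078} \approx -3.7178$)
$h - \left(- \frac{19461}{s} - \frac{22307}{-18918}\right) = - \frac{2249549}{605078} - \left(- \frac{19461}{-20322} - \frac{22307}{-18918}\right) = - \frac{2249549}{605078} - \left(\left(-19461\right) \left(- \frac{1}{20322}\right) - - \frac{22307}{18918}\right) = - \frac{2249549}{605078} - \left(\frac{6487}{6774} + \frac{22307}{18918}\right) = - \frac{2249549}{605078} - \frac{22819057}{10679211} = - \frac{37830717797285}{6461755633458}$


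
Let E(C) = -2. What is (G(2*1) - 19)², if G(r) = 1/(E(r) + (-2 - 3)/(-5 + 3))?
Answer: 289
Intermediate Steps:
G(r) = 2 (G(r) = 1/(-2 + (-2 - 3)/(-5 + 3)) = 1/(-2 - 5/(-2)) = 1/(-2 - 5*(-½)) = 1/(-2 + 5/2) = 1/(½) = 2)
(G(2*1) - 19)² = (2 - 19)² = (-17)² = 289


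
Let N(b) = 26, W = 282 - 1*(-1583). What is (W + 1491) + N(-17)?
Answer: 3382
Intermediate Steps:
W = 1865 (W = 282 + 1583 = 1865)
(W + 1491) + N(-17) = (1865 + 1491) + 26 = 3356 + 26 = 3382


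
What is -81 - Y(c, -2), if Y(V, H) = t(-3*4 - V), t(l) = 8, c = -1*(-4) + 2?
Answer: -89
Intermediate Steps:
c = 6 (c = 4 + 2 = 6)
Y(V, H) = 8
-81 - Y(c, -2) = -81 - 1*8 = -81 - 8 = -89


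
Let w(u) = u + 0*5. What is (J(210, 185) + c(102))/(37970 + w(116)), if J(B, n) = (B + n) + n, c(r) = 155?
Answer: 735/38086 ≈ 0.019298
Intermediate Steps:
J(B, n) = B + 2*n
w(u) = u (w(u) = u + 0 = u)
(J(210, 185) + c(102))/(37970 + w(116)) = ((210 + 2*185) + 155)/(37970 + 116) = ((210 + 370) + 155)/38086 = (580 + 155)*(1/38086) = 735*(1/38086) = 735/38086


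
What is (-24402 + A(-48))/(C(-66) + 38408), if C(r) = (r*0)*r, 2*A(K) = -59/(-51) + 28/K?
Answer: -3318633/5223488 ≈ -0.63533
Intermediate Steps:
A(K) = 59/102 + 14/K (A(K) = (-59/(-51) + 28/K)/2 = (-59*(-1/51) + 28/K)/2 = (59/51 + 28/K)/2 = 59/102 + 14/K)
C(r) = 0 (C(r) = 0*r = 0)
(-24402 + A(-48))/(C(-66) + 38408) = (-24402 + (59/102 + 14/(-48)))/(0 + 38408) = (-24402 + (59/102 + 14*(-1/48)))/38408 = (-24402 + (59/102 - 7/24))*(1/38408) = (-24402 + 39/136)*(1/38408) = -3318633/136*1/38408 = -3318633/5223488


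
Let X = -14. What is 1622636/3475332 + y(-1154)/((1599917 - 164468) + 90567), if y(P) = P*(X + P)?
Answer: 18647060395/13810969368 ≈ 1.3502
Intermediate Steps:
y(P) = P*(-14 + P)
1622636/3475332 + y(-1154)/((1599917 - 164468) + 90567) = 1622636/3475332 + (-1154*(-14 - 1154))/((1599917 - 164468) + 90567) = 1622636*(1/3475332) + (-1154*(-1168))/(1435449 + 90567) = 405659/868833 + 1347872/1526016 = 405659/868833 + 1347872*(1/1526016) = 405659/868833 + 42121/47688 = 18647060395/13810969368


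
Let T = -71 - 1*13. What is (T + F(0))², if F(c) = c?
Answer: 7056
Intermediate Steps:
T = -84 (T = -71 - 13 = -84)
(T + F(0))² = (-84 + 0)² = (-84)² = 7056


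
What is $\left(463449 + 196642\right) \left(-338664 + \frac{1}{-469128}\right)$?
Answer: $- \frac{104873122680994363}{469128} \approx -2.2355 \cdot 10^{11}$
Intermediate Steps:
$\left(463449 + 196642\right) \left(-338664 + \frac{1}{-469128}\right) = 660091 \left(-338664 - \frac{1}{469128}\right) = 660091 \left(- \frac{158876764993}{469128}\right) = - \frac{104873122680994363}{469128}$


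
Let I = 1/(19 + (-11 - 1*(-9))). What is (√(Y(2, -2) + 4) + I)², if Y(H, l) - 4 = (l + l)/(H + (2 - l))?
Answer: 6361/867 + 2*√66/51 ≈ 7.6554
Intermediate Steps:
Y(H, l) = 4 + 2*l/(2 + H - l) (Y(H, l) = 4 + (l + l)/(H + (2 - l)) = 4 + (2*l)/(2 + H - l) = 4 + 2*l/(2 + H - l))
I = 1/17 (I = 1/(19 + (-11 + 9)) = 1/(19 - 2) = 1/17 ≈ 0.058824)
(√(Y(2, -2) + 4) + I)² = (√(2*(4 - 1*(-2) + 2*2)/(2 + 2 - 1*(-2)) + 4) + 1/17)² = (√(2*(4 + 2 + 4)/(2 + 2 + 2) + 4) + 1/17)² = (√(2*10/6 + 4) + 1/17)² = (√(2*(⅙)*10 + 4) + 1/17)² = (√(10/3 + 4) + 1/17)² = (√(22/3) + 1/17)² = (√66/3 + 1/17)² = (1/17 + √66/3)²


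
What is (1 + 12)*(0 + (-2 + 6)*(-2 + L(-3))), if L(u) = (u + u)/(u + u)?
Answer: -52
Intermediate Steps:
L(u) = 1 (L(u) = (2*u)/((2*u)) = (2*u)*(1/(2*u)) = 1)
(1 + 12)*(0 + (-2 + 6)*(-2 + L(-3))) = (1 + 12)*(0 + (-2 + 6)*(-2 + 1)) = 13*(0 + 4*(-1)) = 13*(0 - 4) = 13*(-4) = -52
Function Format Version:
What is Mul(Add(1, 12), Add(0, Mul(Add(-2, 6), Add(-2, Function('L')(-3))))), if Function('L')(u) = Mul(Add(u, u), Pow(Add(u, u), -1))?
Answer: -52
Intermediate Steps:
Function('L')(u) = 1 (Function('L')(u) = Mul(Mul(2, u), Pow(Mul(2, u), -1)) = Mul(Mul(2, u), Mul(Rational(1, 2), Pow(u, -1))) = 1)
Mul(Add(1, 12), Add(0, Mul(Add(-2, 6), Add(-2, Function('L')(-3))))) = Mul(Add(1, 12), Add(0, Mul(Add(-2, 6), Add(-2, 1)))) = Mul(13, Add(0, Mul(4, -1))) = Mul(13, Add(0, -4)) = Mul(13, -4) = -52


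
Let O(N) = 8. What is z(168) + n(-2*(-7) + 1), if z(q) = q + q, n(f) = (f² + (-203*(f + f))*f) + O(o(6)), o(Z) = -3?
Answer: -90781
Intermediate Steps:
n(f) = 8 - 405*f² (n(f) = (f² + (-203*(f + f))*f) + 8 = (f² + (-406*f)*f) + 8 = (f² - 406*f²) + 8 = -405*f² + 8 = 8 - 405*f²)
z(q) = 2*q
z(168) + n(-2*(-7) + 1) = 2*168 + (8 - 405*(-2*(-7) + 1)²) = 336 + (8 - 405*(14 + 1)²) = 336 + (8 - 405*15²) = 336 + (8 - 405*225) = 336 + (8 - 91125) = 336 - 91117 = -90781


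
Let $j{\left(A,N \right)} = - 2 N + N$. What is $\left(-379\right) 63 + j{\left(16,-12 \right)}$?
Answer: $-23865$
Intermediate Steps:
$j{\left(A,N \right)} = - N$
$\left(-379\right) 63 + j{\left(16,-12 \right)} = \left(-379\right) 63 - -12 = -23877 + 12 = -23865$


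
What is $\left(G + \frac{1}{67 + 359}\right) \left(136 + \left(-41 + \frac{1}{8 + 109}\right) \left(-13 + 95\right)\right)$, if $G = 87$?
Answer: $- \frac{537926680}{1917} \approx -2.8061 \cdot 10^{5}$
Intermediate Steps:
$\left(G + \frac{1}{67 + 359}\right) \left(136 + \left(-41 + \frac{1}{8 + 109}\right) \left(-13 + 95\right)\right) = \left(87 + \frac{1}{67 + 359}\right) \left(136 + \left(-41 + \frac{1}{8 + 109}\right) \left(-13 + 95\right)\right) = \left(87 + \frac{1}{426}\right) \left(136 + \left(-41 + \frac{1}{117}\right) 82\right) = \frac{37063 \left(136 - \frac{393272}{117}\right)}{426} = \frac{37063}{426} \left(- \frac{377360}{117}\right) = - \frac{537926680}{1917}$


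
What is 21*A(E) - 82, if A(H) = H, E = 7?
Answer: 65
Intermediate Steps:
21*A(E) - 82 = 21*7 - 82 = 147 - 82 = 65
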